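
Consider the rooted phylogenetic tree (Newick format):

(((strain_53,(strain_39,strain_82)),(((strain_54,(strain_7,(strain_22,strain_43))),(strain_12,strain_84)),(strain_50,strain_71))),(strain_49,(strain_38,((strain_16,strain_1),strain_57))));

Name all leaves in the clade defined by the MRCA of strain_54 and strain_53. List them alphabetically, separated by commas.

Tracing strain_54: it sits inside (strain_54,(strain_7,(strain_22,strain_43))).
Tracing strain_53: it sits inside (strain_53,(strain_39,strain_82)).
The smallest clade enclosing both is ((strain_53,(strain_39,strain_82)),(((strain_54,(strain_7,(strain_22,strain_43))),(strain_12,strain_84)),(strain_50,strain_71))); the answer is its 11 terminal taxa in alphabetical order.

strain_12, strain_22, strain_39, strain_43, strain_50, strain_53, strain_54, strain_7, strain_71, strain_82, strain_84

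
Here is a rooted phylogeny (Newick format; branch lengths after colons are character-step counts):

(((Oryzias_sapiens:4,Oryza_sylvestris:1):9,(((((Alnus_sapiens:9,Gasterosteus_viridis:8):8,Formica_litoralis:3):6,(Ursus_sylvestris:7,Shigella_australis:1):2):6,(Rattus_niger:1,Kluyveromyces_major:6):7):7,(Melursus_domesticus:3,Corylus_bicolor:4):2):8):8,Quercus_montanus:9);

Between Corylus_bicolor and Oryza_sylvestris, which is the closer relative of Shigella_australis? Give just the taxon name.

The MRCA of Shigella_australis and Corylus_bicolor subtends (((((Alnus_sapiens,Gasterosteus_viridis),Formica_litoralis),(Ursus_sylvestris,Shigella_australis)),(Rattus_niger,Kluyveromyces_major)),(Melursus_domesticus,Corylus_bicolor)) (9 taxa).
The MRCA of Shigella_australis and Oryza_sylvestris subtends ((Oryzias_sapiens,Oryza_sylvestris),(((((Alnus_sapiens,Gasterosteus_viridis),Formica_litoralis),(Ursus_sylvestris,Shigella_australis)),(Rattus_niger,Kluyveromyces_major)),(Melursus_domesticus,Corylus_bicolor))) (11 taxa).
The first is nested inside the second, so Shigella_australis shares a more recent common ancestor with Corylus_bicolor.

Corylus_bicolor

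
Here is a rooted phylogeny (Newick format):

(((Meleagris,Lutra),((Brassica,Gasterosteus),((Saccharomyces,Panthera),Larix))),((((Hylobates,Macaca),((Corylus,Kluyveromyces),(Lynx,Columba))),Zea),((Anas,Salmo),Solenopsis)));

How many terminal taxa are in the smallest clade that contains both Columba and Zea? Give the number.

7

The MRCA of Columba and Zea is the node subtending (((Hylobates,Macaca),((Corylus,Kluyveromyces),(Lynx,Columba))),Zea).
That clade contains 7 terminal taxa: Columba, Corylus, Hylobates, Kluyveromyces, Lynx, Macaca, Zea.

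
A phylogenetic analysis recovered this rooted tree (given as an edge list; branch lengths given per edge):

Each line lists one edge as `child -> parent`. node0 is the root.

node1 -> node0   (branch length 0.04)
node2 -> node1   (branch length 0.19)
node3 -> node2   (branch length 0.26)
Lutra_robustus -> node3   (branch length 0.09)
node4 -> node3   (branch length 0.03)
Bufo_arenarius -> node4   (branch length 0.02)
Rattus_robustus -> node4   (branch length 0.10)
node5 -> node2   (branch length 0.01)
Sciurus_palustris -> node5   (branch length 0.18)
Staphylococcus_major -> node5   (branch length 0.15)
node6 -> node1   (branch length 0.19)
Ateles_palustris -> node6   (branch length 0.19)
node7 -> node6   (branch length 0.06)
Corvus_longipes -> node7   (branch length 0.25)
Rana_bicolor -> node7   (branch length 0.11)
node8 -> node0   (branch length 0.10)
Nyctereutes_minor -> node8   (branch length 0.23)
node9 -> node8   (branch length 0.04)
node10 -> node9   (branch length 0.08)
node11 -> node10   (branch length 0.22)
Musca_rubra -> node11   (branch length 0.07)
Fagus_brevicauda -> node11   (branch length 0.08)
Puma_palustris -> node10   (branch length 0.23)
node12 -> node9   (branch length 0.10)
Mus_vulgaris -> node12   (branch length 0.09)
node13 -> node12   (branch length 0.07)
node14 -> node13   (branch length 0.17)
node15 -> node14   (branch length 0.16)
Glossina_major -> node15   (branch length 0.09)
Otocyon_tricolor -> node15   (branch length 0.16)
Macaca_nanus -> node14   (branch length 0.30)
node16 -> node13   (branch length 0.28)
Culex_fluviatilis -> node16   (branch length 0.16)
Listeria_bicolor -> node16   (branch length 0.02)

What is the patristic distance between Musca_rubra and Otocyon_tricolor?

1.03

The path runs Musca_rubra → … → MRCA → … → Otocyon_tricolor; the MRCA is the node subtending (((Musca_rubra,Fagus_brevicauda),Puma_palustris),(Mus_vulgaris,(((Glossina_major,Otocyon_tricolor),Macaca_nanus),(Culex_fluviatilis,Listeria_bicolor)))).
Branch lengths along that path: 0.07 + 0.22 + 0.08 + 0.10 + 0.07 + 0.17 + 0.16 + 0.16 = 1.03.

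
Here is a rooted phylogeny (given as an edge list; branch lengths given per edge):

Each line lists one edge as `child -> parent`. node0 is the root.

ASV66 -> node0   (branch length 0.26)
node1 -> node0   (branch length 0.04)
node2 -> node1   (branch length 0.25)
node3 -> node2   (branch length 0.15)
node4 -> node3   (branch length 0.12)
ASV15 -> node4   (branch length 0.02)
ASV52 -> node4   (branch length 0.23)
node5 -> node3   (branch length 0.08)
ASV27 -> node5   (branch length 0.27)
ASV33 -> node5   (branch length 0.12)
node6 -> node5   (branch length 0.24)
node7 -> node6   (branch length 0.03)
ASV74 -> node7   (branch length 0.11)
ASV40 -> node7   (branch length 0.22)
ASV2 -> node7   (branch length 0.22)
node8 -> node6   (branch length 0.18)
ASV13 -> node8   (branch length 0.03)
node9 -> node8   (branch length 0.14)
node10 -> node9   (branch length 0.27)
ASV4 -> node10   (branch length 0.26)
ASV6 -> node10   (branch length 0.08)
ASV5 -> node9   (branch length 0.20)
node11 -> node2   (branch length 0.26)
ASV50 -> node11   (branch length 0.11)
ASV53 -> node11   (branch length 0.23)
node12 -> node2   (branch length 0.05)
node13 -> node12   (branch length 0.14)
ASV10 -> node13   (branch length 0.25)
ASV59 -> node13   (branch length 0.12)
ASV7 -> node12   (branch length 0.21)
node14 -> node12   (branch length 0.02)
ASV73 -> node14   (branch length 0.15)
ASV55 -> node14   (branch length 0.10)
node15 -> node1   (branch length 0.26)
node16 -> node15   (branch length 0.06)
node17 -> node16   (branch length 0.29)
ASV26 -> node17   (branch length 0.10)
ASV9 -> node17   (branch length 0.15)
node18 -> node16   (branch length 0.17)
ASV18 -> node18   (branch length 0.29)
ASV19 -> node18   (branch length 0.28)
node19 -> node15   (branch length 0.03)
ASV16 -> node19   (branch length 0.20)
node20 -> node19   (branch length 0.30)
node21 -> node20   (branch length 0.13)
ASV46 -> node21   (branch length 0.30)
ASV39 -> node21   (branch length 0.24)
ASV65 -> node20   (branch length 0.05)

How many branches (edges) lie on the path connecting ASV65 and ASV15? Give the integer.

The MRCA of ASV65 and ASV15 is the node subtending ((((ASV15,ASV52),(ASV27,ASV33,((ASV74,ASV40,ASV2),(ASV13,((ASV4,ASV6),ASV5))))),(ASV50,ASV53),((ASV10,ASV59),ASV7,(ASV73,ASV55))),(((ASV26,ASV9),(ASV18,ASV19)),(ASV16,((ASV46,ASV39),ASV65)))).
From ASV65 up to that node: 4 branches. From ASV15 up to the same node: 4 branches. Total: 4 + 4 = 8.

8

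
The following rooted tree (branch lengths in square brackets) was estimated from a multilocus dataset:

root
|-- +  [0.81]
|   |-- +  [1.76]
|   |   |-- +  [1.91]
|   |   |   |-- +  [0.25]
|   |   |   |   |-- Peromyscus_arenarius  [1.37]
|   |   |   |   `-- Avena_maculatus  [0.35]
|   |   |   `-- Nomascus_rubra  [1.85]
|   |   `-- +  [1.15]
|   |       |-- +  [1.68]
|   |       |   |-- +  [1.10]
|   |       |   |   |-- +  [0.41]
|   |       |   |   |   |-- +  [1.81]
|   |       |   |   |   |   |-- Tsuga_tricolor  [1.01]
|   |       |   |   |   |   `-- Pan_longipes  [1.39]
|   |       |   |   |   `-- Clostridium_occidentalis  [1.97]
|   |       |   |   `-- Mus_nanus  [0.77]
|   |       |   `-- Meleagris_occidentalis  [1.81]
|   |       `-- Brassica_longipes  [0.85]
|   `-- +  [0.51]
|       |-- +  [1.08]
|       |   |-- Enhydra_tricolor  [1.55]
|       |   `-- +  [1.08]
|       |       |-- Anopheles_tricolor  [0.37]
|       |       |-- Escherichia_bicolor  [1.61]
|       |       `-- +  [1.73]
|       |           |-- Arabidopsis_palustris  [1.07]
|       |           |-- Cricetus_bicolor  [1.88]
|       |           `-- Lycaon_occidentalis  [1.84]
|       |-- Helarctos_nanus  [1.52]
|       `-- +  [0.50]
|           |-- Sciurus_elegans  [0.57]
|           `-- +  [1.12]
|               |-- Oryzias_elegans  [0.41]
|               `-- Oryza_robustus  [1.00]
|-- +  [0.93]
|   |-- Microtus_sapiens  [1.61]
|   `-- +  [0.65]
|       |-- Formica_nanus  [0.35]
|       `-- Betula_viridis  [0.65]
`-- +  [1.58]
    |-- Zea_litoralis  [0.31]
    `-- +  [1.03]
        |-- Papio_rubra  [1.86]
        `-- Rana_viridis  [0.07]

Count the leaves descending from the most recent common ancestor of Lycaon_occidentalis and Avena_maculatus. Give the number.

The MRCA of Lycaon_occidentalis and Avena_maculatus is the node subtending ((((Peromyscus_arenarius,Avena_maculatus),Nomascus_rubra),(((((Tsuga_tricolor,Pan_longipes),Clostridium_occidentalis),Mus_nanus),Meleagris_occidentalis),Brassica_longipes)),((Enhydra_tricolor,(Anopheles_tricolor,Escherichia_bicolor,(Arabidopsis_palustris,Cricetus_bicolor,Lycaon_occidentalis))),Helarctos_nanus,(Sciurus_elegans,(Oryzias_elegans,Oryza_robustus)))).
That clade contains 19 terminal taxa: Anopheles_tricolor, Arabidopsis_palustris, Avena_maculatus, Brassica_longipes, Clostridium_occidentalis, Cricetus_bicolor, Enhydra_tricolor, Escherichia_bicolor, Helarctos_nanus, Lycaon_occidentalis, Meleagris_occidentalis, Mus_nanus, Nomascus_rubra, Oryza_robustus, Oryzias_elegans, Pan_longipes, Peromyscus_arenarius, Sciurus_elegans, Tsuga_tricolor.

19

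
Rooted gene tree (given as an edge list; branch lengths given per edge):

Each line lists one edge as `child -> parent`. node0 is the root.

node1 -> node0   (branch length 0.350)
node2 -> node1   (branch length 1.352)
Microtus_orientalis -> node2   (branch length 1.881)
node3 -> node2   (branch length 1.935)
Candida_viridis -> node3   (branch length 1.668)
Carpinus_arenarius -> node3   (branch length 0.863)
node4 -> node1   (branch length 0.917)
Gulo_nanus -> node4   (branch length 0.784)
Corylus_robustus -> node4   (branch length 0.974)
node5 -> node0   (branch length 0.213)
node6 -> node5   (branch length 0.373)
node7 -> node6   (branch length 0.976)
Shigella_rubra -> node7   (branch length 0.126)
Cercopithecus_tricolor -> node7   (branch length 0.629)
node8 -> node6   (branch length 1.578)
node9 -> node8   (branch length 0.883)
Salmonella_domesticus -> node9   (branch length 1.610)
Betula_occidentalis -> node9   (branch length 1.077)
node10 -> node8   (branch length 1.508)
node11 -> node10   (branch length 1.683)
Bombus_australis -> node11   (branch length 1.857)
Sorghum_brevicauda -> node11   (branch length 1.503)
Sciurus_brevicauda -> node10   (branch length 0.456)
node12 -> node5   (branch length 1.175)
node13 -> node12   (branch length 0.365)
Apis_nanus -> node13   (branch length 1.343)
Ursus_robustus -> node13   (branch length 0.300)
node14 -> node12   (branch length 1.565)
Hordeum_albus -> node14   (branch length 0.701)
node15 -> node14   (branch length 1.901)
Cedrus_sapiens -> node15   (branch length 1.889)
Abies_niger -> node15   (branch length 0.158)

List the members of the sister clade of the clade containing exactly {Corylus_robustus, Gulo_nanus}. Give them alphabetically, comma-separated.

The clade containing exactly {Corylus_robustus, Gulo_nanus} attaches to the tree at the node subtending ((Microtus_orientalis,(Candida_viridis,Carpinus_arenarius)),(Gulo_nanus,Corylus_robustus)).
The other lineage descending from that same node — the sister group — is (Microtus_orientalis,(Candida_viridis,Carpinus_arenarius)); its 3 tips in alphabetical order are the answer.

Candida_viridis, Carpinus_arenarius, Microtus_orientalis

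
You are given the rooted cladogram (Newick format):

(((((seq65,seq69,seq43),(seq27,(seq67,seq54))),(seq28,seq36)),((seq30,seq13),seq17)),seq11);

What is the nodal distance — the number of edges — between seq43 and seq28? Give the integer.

The MRCA of seq43 and seq28 is the node subtending (((seq65,seq69,seq43),(seq27,(seq67,seq54))),(seq28,seq36)).
From seq43 up to that node: 3 branches. From seq28 up to the same node: 2 branches. Total: 3 + 2 = 5.

5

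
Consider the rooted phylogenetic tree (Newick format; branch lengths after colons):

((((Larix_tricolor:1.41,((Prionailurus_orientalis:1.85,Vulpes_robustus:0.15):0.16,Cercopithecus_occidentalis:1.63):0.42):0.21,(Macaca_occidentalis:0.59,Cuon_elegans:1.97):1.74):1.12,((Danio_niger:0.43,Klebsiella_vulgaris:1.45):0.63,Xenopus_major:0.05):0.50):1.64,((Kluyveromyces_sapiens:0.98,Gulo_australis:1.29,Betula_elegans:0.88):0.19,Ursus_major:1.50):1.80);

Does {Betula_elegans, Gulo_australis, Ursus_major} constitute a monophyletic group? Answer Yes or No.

No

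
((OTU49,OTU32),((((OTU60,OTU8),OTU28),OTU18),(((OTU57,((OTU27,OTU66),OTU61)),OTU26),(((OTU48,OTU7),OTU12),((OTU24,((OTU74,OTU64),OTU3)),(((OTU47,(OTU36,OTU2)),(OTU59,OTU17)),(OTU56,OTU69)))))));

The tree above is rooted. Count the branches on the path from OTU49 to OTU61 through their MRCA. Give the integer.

The MRCA of OTU49 and OTU61 is the root of the tree.
From OTU49 up to that node: 2 branches. From OTU61 up to the same node: 6 branches. Total: 2 + 6 = 8.

8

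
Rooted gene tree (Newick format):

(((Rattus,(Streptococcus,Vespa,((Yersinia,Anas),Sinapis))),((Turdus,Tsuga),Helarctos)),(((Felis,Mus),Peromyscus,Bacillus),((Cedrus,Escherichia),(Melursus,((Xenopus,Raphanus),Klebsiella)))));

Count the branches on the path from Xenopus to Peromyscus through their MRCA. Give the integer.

7

The MRCA of Xenopus and Peromyscus is the node subtending (((Felis,Mus),Peromyscus,Bacillus),((Cedrus,Escherichia),(Melursus,((Xenopus,Raphanus),Klebsiella)))).
From Xenopus up to that node: 5 branches. From Peromyscus up to the same node: 2 branches. Total: 5 + 2 = 7.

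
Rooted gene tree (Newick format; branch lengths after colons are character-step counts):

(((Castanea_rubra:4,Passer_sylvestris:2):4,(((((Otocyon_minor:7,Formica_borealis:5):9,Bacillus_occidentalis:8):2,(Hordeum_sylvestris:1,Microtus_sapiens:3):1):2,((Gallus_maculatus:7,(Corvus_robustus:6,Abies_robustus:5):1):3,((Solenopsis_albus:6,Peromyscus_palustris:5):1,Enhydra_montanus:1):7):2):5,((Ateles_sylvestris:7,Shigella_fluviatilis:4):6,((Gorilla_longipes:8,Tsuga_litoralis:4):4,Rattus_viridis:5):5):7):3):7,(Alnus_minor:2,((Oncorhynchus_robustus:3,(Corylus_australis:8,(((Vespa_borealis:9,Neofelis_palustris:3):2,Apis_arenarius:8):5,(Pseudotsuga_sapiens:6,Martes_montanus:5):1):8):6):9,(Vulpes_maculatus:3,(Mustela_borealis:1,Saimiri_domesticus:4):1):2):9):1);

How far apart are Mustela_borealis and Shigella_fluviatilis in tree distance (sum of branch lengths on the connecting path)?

The path runs Mustela_borealis → … → MRCA → … → Shigella_fluviatilis; the MRCA is the root of the tree.
Branch lengths along that path: 1 + 1 + 2 + 9 + 1 + 7 + 3 + 7 + 6 + 4 = 41.

41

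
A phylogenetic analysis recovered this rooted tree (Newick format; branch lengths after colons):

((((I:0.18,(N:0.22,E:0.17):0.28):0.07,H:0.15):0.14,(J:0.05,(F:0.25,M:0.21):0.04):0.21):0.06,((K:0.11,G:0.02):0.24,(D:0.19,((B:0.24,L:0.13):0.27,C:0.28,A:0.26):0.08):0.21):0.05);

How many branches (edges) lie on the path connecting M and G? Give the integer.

7

The MRCA of M and G is the root of the tree.
From M up to that node: 4 branches. From G up to the same node: 3 branches. Total: 4 + 3 = 7.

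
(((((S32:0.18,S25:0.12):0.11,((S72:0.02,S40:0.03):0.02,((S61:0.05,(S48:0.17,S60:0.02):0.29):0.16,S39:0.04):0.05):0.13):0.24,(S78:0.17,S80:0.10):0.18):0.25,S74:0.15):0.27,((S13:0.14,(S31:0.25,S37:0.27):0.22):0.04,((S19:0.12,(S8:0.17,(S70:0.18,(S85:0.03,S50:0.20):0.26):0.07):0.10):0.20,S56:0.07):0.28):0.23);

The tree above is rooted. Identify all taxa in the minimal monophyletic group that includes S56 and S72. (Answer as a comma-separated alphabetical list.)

S13, S19, S25, S31, S32, S37, S39, S40, S48, S50, S56, S60, S61, S70, S72, S74, S78, S8, S80, S85

Tracing S56: it sits inside ((S19,(S8,(S70,(S85,S50)))),S56).
Tracing S72: it sits inside (S72,S40).
The smallest clade enclosing both is the whole tree (their MRCA is the root), so the answer is all 20 tips in alphabetical order.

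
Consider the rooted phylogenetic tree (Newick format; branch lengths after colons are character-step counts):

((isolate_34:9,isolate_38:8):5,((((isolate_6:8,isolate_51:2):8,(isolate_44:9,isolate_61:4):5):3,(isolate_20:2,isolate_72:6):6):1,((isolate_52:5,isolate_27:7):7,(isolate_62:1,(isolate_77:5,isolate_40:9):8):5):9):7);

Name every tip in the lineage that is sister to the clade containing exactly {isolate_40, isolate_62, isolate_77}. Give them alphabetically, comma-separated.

isolate_27, isolate_52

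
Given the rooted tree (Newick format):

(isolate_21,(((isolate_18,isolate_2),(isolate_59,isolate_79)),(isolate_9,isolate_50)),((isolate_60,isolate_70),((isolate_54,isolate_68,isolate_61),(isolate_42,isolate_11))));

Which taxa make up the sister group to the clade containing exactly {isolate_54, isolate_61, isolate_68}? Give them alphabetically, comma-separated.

isolate_11, isolate_42

The clade containing exactly {isolate_54, isolate_61, isolate_68} attaches to the tree at the node subtending ((isolate_54,isolate_68,isolate_61),(isolate_42,isolate_11)).
The other lineage descending from that same node — the sister group — is (isolate_42,isolate_11); its 2 tips in alphabetical order are the answer.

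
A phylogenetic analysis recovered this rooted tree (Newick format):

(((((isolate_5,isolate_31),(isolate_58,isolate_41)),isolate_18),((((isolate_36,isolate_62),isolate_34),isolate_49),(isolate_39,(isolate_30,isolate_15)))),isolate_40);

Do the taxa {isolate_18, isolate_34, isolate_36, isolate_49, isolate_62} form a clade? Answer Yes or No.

No

The MRCA of the listed taxa subtends ((((isolate_5,isolate_31),(isolate_58,isolate_41)),isolate_18),((((isolate_36,isolate_62),isolate_34),isolate_49),(isolate_39,(isolate_30,isolate_15)))).
That clade also contains isolate_15, isolate_30, isolate_31, isolate_39, isolate_41, isolate_5, isolate_58, which are not in the proposed group, so the group is not monophyletic.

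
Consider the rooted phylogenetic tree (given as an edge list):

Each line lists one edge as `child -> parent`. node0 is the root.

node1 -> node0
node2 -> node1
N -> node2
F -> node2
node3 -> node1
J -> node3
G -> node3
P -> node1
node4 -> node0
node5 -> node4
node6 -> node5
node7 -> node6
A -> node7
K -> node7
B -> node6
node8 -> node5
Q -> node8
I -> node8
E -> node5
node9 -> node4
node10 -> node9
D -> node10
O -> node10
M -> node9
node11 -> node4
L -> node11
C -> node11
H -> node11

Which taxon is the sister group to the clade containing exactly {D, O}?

M

The clade containing exactly {D, O} attaches to the tree at the node subtending ((D,O),M).
The other lineage descending from that same node — the sister group — is the single tip M.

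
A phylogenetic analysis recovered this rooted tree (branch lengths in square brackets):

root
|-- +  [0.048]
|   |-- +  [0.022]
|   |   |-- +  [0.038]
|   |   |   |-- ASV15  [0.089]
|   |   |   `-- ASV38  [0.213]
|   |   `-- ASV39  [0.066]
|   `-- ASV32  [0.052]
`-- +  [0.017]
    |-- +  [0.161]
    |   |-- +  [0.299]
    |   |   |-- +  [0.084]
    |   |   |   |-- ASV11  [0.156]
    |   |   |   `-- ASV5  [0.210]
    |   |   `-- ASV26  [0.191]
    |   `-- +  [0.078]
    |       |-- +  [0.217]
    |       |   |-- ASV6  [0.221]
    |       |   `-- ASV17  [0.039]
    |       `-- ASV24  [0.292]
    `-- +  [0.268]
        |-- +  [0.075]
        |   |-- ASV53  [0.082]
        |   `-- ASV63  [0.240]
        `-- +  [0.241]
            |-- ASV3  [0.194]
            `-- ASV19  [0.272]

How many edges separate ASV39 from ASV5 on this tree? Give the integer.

8

The MRCA of ASV39 and ASV5 is the root of the tree.
From ASV39 up to that node: 3 branches. From ASV5 up to the same node: 5 branches. Total: 3 + 5 = 8.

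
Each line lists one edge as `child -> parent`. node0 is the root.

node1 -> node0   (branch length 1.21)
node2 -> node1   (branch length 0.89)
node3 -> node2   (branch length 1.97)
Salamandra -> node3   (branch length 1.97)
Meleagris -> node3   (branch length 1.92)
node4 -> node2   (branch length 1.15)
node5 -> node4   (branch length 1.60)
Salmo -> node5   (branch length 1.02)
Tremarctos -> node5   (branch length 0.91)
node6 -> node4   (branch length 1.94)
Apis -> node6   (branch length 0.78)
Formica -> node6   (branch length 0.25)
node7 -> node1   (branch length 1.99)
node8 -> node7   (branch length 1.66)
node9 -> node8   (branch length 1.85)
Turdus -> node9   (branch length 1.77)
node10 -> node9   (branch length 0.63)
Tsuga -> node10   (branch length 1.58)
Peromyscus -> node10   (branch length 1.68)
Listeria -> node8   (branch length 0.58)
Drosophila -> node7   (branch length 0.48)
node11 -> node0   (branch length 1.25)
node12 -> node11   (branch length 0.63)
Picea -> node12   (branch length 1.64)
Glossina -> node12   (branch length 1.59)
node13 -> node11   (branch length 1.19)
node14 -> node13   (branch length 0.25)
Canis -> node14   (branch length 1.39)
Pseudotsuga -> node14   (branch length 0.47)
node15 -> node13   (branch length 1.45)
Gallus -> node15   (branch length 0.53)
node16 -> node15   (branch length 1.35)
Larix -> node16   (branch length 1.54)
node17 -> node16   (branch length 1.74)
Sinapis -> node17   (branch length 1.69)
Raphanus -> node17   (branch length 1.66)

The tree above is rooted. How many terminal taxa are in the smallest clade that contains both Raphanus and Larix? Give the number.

The MRCA of Raphanus and Larix is the node subtending (Larix,(Sinapis,Raphanus)).
That clade contains 3 terminal taxa: Larix, Raphanus, Sinapis.

3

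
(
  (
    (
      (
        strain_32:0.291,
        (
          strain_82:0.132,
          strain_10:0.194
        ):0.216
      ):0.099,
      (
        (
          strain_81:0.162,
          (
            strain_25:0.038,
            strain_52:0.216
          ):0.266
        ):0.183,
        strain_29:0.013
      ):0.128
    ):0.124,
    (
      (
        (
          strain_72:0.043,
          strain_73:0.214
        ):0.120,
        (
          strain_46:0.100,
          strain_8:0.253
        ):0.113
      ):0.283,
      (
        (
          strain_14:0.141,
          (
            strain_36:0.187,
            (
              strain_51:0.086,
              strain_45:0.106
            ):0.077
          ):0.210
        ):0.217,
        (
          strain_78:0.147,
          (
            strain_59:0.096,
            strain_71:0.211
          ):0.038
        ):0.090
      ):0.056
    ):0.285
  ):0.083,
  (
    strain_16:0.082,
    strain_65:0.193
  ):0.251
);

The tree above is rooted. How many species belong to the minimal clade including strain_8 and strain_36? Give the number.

11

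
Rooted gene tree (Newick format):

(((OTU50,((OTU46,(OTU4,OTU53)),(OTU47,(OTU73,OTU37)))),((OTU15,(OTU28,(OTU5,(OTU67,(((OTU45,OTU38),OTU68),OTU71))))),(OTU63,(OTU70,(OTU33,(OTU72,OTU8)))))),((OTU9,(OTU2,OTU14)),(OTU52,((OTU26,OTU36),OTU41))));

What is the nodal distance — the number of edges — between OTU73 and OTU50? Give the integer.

The MRCA of OTU73 and OTU50 is the node subtending (OTU50,((OTU46,(OTU4,OTU53)),(OTU47,(OTU73,OTU37)))).
From OTU73 up to that node: 4 branches. From OTU50 up to the same node: 1 branch. Total: 4 + 1 = 5.

5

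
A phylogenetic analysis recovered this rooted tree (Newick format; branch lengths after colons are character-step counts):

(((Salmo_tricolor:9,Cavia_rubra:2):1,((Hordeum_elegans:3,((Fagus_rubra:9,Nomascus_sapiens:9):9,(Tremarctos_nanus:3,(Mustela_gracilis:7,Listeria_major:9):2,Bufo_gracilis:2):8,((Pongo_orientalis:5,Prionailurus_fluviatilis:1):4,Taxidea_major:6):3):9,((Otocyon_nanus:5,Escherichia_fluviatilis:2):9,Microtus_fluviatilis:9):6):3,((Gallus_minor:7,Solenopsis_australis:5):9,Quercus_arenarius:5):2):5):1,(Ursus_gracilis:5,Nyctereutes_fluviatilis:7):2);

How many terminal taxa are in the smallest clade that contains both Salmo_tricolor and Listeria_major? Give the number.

The MRCA of Salmo_tricolor and Listeria_major is the node subtending ((Salmo_tricolor,Cavia_rubra),((Hordeum_elegans,((Fagus_rubra,Nomascus_sapiens),(Tremarctos_nanus,(Mustela_gracilis,Listeria_major),Bufo_gracilis),((Pongo_orientalis,Prionailurus_fluviatilis),Taxidea_major)),((Otocyon_nanus,Escherichia_fluviatilis),Microtus_fluviatilis)),((Gallus_minor,Solenopsis_australis),Quercus_arenarius))).
That clade contains 18 terminal taxa: Bufo_gracilis, Cavia_rubra, Escherichia_fluviatilis, Fagus_rubra, Gallus_minor, Hordeum_elegans, Listeria_major, Microtus_fluviatilis, Mustela_gracilis, Nomascus_sapiens, Otocyon_nanus, Pongo_orientalis, Prionailurus_fluviatilis, Quercus_arenarius, Salmo_tricolor, Solenopsis_australis, Taxidea_major, Tremarctos_nanus.

18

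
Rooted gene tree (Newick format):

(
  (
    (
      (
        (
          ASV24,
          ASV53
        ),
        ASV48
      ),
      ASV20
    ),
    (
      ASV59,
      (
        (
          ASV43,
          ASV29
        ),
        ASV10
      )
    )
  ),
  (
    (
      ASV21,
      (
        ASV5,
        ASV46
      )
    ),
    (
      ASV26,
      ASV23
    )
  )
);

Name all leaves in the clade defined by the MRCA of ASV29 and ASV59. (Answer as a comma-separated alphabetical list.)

Tracing ASV29: it sits inside (ASV43,ASV29).
Tracing ASV59: it sits inside (ASV59,((ASV43,ASV29),ASV10)).
The smallest clade enclosing both is (ASV59,((ASV43,ASV29),ASV10)); the answer is its 4 terminal taxa in alphabetical order.

ASV10, ASV29, ASV43, ASV59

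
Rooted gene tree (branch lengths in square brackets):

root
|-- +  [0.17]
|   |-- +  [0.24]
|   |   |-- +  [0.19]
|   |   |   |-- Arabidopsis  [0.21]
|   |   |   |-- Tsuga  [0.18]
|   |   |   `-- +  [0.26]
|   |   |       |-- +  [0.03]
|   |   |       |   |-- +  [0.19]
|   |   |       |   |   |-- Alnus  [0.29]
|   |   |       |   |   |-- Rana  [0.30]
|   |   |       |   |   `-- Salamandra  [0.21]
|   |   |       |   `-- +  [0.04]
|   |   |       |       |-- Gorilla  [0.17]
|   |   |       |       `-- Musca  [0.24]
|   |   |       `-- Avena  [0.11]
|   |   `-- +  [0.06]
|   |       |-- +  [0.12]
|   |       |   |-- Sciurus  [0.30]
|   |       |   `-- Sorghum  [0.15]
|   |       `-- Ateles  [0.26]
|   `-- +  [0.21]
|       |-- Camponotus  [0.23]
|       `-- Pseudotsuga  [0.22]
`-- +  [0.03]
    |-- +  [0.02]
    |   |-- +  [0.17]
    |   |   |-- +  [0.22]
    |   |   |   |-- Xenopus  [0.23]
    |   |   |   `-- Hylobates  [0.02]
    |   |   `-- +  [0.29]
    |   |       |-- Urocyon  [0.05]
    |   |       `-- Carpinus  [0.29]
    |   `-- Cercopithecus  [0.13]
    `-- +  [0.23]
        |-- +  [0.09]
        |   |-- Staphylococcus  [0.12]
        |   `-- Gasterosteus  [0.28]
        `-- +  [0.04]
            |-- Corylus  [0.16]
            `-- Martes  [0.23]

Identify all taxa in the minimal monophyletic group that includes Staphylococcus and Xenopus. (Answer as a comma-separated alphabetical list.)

Carpinus, Cercopithecus, Corylus, Gasterosteus, Hylobates, Martes, Staphylococcus, Urocyon, Xenopus

Tracing Staphylococcus: it sits inside (Staphylococcus,Gasterosteus).
Tracing Xenopus: it sits inside (Xenopus,Hylobates).
The smallest clade enclosing both is ((((Xenopus,Hylobates),(Urocyon,Carpinus)),Cercopithecus),((Staphylococcus,Gasterosteus),(Corylus,Martes))); the answer is its 9 terminal taxa in alphabetical order.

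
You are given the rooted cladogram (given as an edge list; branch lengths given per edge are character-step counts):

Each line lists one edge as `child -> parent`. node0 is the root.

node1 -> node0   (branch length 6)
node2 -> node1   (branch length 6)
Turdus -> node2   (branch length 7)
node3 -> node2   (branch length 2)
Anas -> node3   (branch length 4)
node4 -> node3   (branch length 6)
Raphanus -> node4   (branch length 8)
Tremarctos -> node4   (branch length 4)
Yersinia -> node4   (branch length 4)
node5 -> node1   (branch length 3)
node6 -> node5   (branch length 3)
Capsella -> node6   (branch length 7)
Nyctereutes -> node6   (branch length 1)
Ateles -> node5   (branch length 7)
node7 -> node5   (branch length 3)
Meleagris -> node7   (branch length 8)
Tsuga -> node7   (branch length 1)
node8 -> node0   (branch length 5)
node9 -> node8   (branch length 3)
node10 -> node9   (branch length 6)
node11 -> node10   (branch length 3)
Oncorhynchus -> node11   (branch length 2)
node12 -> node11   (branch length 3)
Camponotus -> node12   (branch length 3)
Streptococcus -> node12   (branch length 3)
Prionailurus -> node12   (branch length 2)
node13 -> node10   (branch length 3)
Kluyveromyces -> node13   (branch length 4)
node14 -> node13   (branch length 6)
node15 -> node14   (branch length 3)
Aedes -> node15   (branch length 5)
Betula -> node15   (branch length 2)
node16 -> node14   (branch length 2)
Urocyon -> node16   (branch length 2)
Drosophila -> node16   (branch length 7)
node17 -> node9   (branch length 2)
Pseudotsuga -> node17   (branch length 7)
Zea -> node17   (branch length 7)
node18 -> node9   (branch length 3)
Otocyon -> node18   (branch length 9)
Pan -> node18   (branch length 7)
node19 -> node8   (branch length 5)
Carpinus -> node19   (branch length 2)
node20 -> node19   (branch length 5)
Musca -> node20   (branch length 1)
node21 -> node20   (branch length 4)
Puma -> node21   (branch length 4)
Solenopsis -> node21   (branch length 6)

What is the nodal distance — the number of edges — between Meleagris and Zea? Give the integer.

The MRCA of Meleagris and Zea is the root of the tree.
From Meleagris up to that node: 4 branches. From Zea up to the same node: 4 branches. Total: 4 + 4 = 8.

8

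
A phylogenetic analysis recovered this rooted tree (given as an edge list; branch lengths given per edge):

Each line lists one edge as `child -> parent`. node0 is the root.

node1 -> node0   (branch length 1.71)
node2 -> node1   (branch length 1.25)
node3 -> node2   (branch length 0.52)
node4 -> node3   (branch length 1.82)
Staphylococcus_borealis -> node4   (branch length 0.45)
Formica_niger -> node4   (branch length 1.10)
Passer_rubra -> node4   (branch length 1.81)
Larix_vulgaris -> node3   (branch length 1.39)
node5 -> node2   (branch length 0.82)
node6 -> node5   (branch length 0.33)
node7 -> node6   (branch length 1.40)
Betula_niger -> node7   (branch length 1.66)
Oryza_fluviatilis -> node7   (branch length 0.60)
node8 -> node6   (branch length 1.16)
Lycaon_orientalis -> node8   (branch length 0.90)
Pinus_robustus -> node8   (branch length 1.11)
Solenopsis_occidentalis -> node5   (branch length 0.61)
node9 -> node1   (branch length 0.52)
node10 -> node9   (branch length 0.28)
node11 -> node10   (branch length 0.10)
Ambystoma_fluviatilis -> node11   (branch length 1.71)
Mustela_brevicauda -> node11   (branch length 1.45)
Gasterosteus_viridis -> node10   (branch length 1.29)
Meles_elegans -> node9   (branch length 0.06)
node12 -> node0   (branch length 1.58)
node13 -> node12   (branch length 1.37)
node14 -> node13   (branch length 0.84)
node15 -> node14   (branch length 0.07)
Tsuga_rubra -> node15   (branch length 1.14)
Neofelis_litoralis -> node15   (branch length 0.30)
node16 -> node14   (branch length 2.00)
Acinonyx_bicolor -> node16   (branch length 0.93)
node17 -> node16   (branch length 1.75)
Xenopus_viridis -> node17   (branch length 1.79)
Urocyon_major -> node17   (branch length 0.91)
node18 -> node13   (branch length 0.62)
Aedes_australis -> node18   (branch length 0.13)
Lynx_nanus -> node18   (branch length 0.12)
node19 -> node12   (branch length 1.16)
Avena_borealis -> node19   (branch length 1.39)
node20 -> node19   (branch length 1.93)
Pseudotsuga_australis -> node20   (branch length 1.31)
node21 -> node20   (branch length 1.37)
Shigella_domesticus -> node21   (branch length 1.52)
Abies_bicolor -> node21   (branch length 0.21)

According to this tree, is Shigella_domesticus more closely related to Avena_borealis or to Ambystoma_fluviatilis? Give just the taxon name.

Avena_borealis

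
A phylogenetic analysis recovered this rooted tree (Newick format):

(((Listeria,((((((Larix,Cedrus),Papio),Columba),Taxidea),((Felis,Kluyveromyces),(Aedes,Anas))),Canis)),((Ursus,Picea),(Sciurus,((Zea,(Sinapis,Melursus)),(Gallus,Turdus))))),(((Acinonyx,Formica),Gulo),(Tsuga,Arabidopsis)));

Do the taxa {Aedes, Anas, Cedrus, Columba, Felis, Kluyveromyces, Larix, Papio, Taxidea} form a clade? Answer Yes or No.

The most recent common ancestor of these taxa subtends (((((Larix,Cedrus),Papio),Columba),Taxidea),((Felis,Kluyveromyces),(Aedes,Anas))).
That clade has exactly 9 tips — every listed taxon and nothing else — so the group is monophyletic.

Yes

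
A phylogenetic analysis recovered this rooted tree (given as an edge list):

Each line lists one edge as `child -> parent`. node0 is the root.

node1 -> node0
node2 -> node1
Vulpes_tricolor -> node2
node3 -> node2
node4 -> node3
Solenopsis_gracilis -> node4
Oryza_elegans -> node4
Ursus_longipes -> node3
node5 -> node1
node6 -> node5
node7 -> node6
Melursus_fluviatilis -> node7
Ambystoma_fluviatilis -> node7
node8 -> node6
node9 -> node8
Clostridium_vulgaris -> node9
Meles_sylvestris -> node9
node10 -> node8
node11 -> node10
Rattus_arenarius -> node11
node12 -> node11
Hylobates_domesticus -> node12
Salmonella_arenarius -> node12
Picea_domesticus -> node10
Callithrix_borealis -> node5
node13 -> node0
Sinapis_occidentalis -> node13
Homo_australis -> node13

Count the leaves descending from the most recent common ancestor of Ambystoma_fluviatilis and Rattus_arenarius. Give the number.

8

The MRCA of Ambystoma_fluviatilis and Rattus_arenarius is the node subtending ((Melursus_fluviatilis,Ambystoma_fluviatilis),((Clostridium_vulgaris,Meles_sylvestris),((Rattus_arenarius,(Hylobates_domesticus,Salmonella_arenarius)),Picea_domesticus))).
That clade contains 8 terminal taxa: Ambystoma_fluviatilis, Clostridium_vulgaris, Hylobates_domesticus, Meles_sylvestris, Melursus_fluviatilis, Picea_domesticus, Rattus_arenarius, Salmonella_arenarius.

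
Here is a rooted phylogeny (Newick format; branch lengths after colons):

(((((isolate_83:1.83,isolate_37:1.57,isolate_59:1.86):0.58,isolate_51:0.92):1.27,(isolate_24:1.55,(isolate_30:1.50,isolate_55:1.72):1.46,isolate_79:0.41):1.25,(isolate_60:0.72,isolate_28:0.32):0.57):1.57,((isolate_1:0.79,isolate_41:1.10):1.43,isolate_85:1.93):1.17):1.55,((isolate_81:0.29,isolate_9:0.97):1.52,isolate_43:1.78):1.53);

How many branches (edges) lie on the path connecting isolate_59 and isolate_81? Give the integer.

The MRCA of isolate_59 and isolate_81 is the root of the tree.
From isolate_59 up to that node: 5 branches. From isolate_81 up to the same node: 3 branches. Total: 5 + 3 = 8.

8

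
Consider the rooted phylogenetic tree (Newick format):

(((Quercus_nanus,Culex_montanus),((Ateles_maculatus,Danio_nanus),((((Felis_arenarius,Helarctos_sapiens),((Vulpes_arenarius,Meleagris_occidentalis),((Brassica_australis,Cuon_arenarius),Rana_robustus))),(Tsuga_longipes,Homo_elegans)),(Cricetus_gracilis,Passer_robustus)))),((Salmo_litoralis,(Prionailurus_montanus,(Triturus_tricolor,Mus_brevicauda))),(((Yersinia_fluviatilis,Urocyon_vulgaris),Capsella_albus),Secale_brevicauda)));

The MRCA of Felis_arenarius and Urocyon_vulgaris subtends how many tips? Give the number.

The MRCA of Felis_arenarius and Urocyon_vulgaris is the root, so the clade is the entire tree.
That clade contains 23 terminal taxa: Ateles_maculatus, Brassica_australis, Capsella_albus, Cricetus_gracilis, Culex_montanus, Cuon_arenarius, Danio_nanus, Felis_arenarius, Helarctos_sapiens, Homo_elegans, Meleagris_occidentalis, Mus_brevicauda, Passer_robustus, Prionailurus_montanus, Quercus_nanus, Rana_robustus, Salmo_litoralis, Secale_brevicauda, Triturus_tricolor, Tsuga_longipes, Urocyon_vulgaris, Vulpes_arenarius, Yersinia_fluviatilis.

23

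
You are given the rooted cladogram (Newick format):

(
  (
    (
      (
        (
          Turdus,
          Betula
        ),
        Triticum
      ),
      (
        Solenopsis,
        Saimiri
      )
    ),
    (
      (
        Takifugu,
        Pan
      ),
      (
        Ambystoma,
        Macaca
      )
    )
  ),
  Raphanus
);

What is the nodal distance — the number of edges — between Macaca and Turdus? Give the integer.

7

The MRCA of Macaca and Turdus is the node subtending ((((Turdus,Betula),Triticum),(Solenopsis,Saimiri)),((Takifugu,Pan),(Ambystoma,Macaca))).
From Macaca up to that node: 3 branches. From Turdus up to the same node: 4 branches. Total: 3 + 4 = 7.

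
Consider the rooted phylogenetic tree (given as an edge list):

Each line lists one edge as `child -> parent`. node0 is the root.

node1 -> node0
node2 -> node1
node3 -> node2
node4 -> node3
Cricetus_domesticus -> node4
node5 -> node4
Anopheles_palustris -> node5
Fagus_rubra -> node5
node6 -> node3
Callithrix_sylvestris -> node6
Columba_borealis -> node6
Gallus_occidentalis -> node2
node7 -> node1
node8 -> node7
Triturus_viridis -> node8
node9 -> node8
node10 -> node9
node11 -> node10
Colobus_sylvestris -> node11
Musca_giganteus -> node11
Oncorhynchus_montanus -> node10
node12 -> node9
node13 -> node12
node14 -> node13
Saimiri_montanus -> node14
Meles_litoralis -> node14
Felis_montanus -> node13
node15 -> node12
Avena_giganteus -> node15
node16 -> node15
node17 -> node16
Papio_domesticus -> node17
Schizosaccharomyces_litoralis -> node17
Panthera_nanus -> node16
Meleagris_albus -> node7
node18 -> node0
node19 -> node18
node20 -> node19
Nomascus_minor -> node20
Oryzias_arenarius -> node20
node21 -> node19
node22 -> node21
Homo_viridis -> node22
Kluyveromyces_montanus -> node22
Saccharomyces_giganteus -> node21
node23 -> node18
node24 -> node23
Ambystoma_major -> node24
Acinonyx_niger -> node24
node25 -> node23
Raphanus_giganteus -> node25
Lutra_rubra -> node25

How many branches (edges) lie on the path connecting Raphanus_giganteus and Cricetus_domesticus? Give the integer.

The MRCA of Raphanus_giganteus and Cricetus_domesticus is the root of the tree.
From Raphanus_giganteus up to that node: 4 branches. From Cricetus_domesticus up to the same node: 5 branches. Total: 4 + 5 = 9.

9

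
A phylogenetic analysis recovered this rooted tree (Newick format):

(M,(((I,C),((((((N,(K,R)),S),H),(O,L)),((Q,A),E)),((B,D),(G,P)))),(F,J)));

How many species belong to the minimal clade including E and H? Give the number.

The MRCA of E and H is the node subtending (((((N,(K,R)),S),H),(O,L)),((Q,A),E)).
That clade contains 10 terminal taxa: A, E, H, K, L, N, O, Q, R, S.

10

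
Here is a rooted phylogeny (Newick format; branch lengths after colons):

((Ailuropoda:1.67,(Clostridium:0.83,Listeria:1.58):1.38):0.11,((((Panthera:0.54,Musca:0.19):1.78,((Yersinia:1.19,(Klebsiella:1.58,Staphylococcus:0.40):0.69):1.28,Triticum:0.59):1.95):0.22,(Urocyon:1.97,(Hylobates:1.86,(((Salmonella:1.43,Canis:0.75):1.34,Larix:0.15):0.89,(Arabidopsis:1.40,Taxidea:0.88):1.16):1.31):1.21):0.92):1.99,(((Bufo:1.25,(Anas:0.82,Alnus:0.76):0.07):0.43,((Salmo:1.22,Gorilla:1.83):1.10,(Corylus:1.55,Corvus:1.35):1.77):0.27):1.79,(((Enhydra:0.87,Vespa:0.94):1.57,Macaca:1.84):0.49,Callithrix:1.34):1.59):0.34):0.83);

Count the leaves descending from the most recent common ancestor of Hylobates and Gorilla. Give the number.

24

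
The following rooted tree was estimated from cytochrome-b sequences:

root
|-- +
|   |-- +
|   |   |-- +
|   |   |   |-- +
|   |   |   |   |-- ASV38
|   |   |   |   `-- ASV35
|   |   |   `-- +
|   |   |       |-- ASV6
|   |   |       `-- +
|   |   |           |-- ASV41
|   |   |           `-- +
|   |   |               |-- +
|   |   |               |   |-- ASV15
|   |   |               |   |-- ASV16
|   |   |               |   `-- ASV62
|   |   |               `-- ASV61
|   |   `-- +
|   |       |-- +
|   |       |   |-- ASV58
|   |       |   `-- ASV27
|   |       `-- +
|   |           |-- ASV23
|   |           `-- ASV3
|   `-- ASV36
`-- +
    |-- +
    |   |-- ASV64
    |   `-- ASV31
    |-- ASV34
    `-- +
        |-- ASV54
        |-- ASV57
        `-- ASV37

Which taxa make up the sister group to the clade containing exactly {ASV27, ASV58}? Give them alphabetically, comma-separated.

The clade containing exactly {ASV27, ASV58} attaches to the tree at the node subtending ((ASV58,ASV27),(ASV23,ASV3)).
The other lineage descending from that same node — the sister group — is (ASV23,ASV3); its 2 tips in alphabetical order are the answer.

ASV23, ASV3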